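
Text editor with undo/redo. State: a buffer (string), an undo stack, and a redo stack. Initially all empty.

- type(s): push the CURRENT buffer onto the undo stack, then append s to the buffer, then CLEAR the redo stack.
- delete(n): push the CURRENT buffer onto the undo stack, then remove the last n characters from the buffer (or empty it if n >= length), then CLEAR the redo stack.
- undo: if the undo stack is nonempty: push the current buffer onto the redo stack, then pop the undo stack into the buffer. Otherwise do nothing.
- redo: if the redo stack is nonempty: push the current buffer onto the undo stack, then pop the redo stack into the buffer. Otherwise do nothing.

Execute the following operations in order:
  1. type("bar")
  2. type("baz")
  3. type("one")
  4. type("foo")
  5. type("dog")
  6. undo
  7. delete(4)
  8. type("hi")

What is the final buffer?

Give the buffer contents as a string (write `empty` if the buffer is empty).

Answer: barbazonhi

Derivation:
After op 1 (type): buf='bar' undo_depth=1 redo_depth=0
After op 2 (type): buf='barbaz' undo_depth=2 redo_depth=0
After op 3 (type): buf='barbazone' undo_depth=3 redo_depth=0
After op 4 (type): buf='barbazonefoo' undo_depth=4 redo_depth=0
After op 5 (type): buf='barbazonefoodog' undo_depth=5 redo_depth=0
After op 6 (undo): buf='barbazonefoo' undo_depth=4 redo_depth=1
After op 7 (delete): buf='barbazon' undo_depth=5 redo_depth=0
After op 8 (type): buf='barbazonhi' undo_depth=6 redo_depth=0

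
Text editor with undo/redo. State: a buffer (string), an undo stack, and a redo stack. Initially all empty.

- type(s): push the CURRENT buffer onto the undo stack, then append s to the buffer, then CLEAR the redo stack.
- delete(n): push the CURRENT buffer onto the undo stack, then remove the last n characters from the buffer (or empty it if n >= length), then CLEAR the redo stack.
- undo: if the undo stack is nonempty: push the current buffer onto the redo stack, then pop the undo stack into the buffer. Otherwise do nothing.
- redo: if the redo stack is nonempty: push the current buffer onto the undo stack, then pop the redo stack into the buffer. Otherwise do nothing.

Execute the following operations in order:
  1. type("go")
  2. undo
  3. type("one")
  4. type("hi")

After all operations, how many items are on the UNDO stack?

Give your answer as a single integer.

Answer: 2

Derivation:
After op 1 (type): buf='go' undo_depth=1 redo_depth=0
After op 2 (undo): buf='(empty)' undo_depth=0 redo_depth=1
After op 3 (type): buf='one' undo_depth=1 redo_depth=0
After op 4 (type): buf='onehi' undo_depth=2 redo_depth=0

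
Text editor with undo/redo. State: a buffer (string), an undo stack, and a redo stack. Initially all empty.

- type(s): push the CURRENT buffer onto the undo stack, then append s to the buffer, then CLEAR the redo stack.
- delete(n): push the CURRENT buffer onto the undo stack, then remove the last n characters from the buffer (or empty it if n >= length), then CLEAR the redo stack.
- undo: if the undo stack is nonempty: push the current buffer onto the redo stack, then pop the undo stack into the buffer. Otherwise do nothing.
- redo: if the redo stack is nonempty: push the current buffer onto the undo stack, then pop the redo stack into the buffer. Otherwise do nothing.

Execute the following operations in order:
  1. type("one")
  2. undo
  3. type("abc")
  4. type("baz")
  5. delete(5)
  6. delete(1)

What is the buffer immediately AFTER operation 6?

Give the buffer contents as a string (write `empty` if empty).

After op 1 (type): buf='one' undo_depth=1 redo_depth=0
After op 2 (undo): buf='(empty)' undo_depth=0 redo_depth=1
After op 3 (type): buf='abc' undo_depth=1 redo_depth=0
After op 4 (type): buf='abcbaz' undo_depth=2 redo_depth=0
After op 5 (delete): buf='a' undo_depth=3 redo_depth=0
After op 6 (delete): buf='(empty)' undo_depth=4 redo_depth=0

Answer: empty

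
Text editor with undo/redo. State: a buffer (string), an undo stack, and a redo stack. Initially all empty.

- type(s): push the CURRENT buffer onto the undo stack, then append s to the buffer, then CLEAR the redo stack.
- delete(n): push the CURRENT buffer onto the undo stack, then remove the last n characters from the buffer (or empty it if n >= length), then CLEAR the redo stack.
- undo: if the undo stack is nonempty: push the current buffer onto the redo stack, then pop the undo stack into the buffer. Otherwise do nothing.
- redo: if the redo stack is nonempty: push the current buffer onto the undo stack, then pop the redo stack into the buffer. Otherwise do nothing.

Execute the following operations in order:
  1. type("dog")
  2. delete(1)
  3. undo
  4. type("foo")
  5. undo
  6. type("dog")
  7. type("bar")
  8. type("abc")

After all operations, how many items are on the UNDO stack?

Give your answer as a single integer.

After op 1 (type): buf='dog' undo_depth=1 redo_depth=0
After op 2 (delete): buf='do' undo_depth=2 redo_depth=0
After op 3 (undo): buf='dog' undo_depth=1 redo_depth=1
After op 4 (type): buf='dogfoo' undo_depth=2 redo_depth=0
After op 5 (undo): buf='dog' undo_depth=1 redo_depth=1
After op 6 (type): buf='dogdog' undo_depth=2 redo_depth=0
After op 7 (type): buf='dogdogbar' undo_depth=3 redo_depth=0
After op 8 (type): buf='dogdogbarabc' undo_depth=4 redo_depth=0

Answer: 4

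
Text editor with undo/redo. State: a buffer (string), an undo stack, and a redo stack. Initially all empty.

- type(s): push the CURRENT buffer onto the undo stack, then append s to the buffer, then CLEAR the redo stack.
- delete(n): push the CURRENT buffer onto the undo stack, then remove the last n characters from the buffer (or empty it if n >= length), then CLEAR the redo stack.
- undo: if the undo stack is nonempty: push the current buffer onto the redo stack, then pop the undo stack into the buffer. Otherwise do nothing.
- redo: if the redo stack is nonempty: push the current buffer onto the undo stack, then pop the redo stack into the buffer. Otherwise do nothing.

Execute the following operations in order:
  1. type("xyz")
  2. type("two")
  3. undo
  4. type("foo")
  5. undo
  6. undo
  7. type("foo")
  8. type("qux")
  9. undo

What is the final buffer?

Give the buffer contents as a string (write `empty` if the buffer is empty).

After op 1 (type): buf='xyz' undo_depth=1 redo_depth=0
After op 2 (type): buf='xyztwo' undo_depth=2 redo_depth=0
After op 3 (undo): buf='xyz' undo_depth=1 redo_depth=1
After op 4 (type): buf='xyzfoo' undo_depth=2 redo_depth=0
After op 5 (undo): buf='xyz' undo_depth=1 redo_depth=1
After op 6 (undo): buf='(empty)' undo_depth=0 redo_depth=2
After op 7 (type): buf='foo' undo_depth=1 redo_depth=0
After op 8 (type): buf='fooqux' undo_depth=2 redo_depth=0
After op 9 (undo): buf='foo' undo_depth=1 redo_depth=1

Answer: foo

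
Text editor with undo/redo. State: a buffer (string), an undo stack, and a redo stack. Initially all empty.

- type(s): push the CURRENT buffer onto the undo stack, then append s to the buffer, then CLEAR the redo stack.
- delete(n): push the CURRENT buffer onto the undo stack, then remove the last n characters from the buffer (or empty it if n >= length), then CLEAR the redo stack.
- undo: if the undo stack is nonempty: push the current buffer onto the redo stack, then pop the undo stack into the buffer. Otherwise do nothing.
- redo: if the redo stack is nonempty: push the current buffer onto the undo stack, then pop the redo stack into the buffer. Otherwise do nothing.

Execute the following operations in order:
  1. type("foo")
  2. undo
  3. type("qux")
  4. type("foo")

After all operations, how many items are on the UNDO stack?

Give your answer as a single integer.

After op 1 (type): buf='foo' undo_depth=1 redo_depth=0
After op 2 (undo): buf='(empty)' undo_depth=0 redo_depth=1
After op 3 (type): buf='qux' undo_depth=1 redo_depth=0
After op 4 (type): buf='quxfoo' undo_depth=2 redo_depth=0

Answer: 2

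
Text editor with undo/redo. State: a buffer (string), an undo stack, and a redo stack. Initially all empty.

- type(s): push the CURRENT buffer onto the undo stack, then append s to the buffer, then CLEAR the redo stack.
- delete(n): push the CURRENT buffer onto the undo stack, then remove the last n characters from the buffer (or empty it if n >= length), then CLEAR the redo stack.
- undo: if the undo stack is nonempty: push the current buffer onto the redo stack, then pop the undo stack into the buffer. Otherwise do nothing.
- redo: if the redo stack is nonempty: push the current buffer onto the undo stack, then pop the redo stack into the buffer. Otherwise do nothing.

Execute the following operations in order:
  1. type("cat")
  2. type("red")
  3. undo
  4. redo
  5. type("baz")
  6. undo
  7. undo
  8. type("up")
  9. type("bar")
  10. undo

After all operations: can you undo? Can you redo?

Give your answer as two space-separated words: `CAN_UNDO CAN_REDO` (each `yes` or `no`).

After op 1 (type): buf='cat' undo_depth=1 redo_depth=0
After op 2 (type): buf='catred' undo_depth=2 redo_depth=0
After op 3 (undo): buf='cat' undo_depth=1 redo_depth=1
After op 4 (redo): buf='catred' undo_depth=2 redo_depth=0
After op 5 (type): buf='catredbaz' undo_depth=3 redo_depth=0
After op 6 (undo): buf='catred' undo_depth=2 redo_depth=1
After op 7 (undo): buf='cat' undo_depth=1 redo_depth=2
After op 8 (type): buf='catup' undo_depth=2 redo_depth=0
After op 9 (type): buf='catupbar' undo_depth=3 redo_depth=0
After op 10 (undo): buf='catup' undo_depth=2 redo_depth=1

Answer: yes yes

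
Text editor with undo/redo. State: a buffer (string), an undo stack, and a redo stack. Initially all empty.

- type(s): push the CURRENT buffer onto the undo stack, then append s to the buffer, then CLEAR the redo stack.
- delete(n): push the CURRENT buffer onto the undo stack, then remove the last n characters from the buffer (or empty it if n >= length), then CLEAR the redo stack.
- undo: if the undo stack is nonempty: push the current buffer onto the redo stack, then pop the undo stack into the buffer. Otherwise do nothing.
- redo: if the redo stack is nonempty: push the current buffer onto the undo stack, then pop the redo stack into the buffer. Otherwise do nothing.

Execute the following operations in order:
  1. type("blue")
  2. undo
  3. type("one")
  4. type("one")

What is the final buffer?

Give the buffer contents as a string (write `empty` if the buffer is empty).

Answer: oneone

Derivation:
After op 1 (type): buf='blue' undo_depth=1 redo_depth=0
After op 2 (undo): buf='(empty)' undo_depth=0 redo_depth=1
After op 3 (type): buf='one' undo_depth=1 redo_depth=0
After op 4 (type): buf='oneone' undo_depth=2 redo_depth=0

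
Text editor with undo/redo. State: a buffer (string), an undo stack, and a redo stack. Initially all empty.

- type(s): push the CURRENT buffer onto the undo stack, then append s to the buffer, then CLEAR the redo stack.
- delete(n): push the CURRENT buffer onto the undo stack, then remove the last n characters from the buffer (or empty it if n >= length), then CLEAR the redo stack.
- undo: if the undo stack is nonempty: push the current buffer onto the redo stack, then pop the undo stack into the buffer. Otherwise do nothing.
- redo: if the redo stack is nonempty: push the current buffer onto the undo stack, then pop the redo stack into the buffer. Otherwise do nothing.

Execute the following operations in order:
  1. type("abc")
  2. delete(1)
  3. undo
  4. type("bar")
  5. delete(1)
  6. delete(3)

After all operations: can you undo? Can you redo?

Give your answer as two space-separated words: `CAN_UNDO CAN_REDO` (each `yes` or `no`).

Answer: yes no

Derivation:
After op 1 (type): buf='abc' undo_depth=1 redo_depth=0
After op 2 (delete): buf='ab' undo_depth=2 redo_depth=0
After op 3 (undo): buf='abc' undo_depth=1 redo_depth=1
After op 4 (type): buf='abcbar' undo_depth=2 redo_depth=0
After op 5 (delete): buf='abcba' undo_depth=3 redo_depth=0
After op 6 (delete): buf='ab' undo_depth=4 redo_depth=0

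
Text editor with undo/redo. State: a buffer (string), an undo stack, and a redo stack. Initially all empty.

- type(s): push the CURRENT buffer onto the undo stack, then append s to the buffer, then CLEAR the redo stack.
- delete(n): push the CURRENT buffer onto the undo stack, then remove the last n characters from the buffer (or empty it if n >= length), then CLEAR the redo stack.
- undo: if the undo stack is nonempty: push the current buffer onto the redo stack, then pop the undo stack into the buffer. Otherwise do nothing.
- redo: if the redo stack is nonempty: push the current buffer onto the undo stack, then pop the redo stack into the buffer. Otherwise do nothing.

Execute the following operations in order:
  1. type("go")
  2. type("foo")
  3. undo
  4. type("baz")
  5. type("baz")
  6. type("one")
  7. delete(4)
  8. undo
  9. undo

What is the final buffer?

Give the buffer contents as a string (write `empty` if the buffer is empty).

After op 1 (type): buf='go' undo_depth=1 redo_depth=0
After op 2 (type): buf='gofoo' undo_depth=2 redo_depth=0
After op 3 (undo): buf='go' undo_depth=1 redo_depth=1
After op 4 (type): buf='gobaz' undo_depth=2 redo_depth=0
After op 5 (type): buf='gobazbaz' undo_depth=3 redo_depth=0
After op 6 (type): buf='gobazbazone' undo_depth=4 redo_depth=0
After op 7 (delete): buf='gobazba' undo_depth=5 redo_depth=0
After op 8 (undo): buf='gobazbazone' undo_depth=4 redo_depth=1
After op 9 (undo): buf='gobazbaz' undo_depth=3 redo_depth=2

Answer: gobazbaz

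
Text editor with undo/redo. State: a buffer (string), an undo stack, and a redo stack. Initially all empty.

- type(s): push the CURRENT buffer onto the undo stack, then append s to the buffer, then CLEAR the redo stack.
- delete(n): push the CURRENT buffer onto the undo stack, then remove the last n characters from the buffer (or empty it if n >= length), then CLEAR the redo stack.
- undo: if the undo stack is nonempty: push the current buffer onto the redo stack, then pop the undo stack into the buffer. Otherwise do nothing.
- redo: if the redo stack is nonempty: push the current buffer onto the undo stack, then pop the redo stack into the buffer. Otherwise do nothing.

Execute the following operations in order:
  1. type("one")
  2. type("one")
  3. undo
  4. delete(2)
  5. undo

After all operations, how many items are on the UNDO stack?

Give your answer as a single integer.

Answer: 1

Derivation:
After op 1 (type): buf='one' undo_depth=1 redo_depth=0
After op 2 (type): buf='oneone' undo_depth=2 redo_depth=0
After op 3 (undo): buf='one' undo_depth=1 redo_depth=1
After op 4 (delete): buf='o' undo_depth=2 redo_depth=0
After op 5 (undo): buf='one' undo_depth=1 redo_depth=1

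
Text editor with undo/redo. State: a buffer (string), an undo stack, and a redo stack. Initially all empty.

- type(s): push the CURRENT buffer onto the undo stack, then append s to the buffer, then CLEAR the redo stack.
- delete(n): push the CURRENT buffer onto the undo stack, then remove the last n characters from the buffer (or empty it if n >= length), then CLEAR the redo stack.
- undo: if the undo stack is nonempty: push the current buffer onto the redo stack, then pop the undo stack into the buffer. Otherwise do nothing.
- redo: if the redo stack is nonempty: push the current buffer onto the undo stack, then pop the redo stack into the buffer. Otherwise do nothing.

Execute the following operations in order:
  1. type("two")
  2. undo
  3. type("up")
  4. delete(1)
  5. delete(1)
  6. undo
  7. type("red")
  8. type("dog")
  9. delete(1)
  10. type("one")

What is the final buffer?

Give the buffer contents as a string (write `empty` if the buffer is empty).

Answer: ureddoone

Derivation:
After op 1 (type): buf='two' undo_depth=1 redo_depth=0
After op 2 (undo): buf='(empty)' undo_depth=0 redo_depth=1
After op 3 (type): buf='up' undo_depth=1 redo_depth=0
After op 4 (delete): buf='u' undo_depth=2 redo_depth=0
After op 5 (delete): buf='(empty)' undo_depth=3 redo_depth=0
After op 6 (undo): buf='u' undo_depth=2 redo_depth=1
After op 7 (type): buf='ured' undo_depth=3 redo_depth=0
After op 8 (type): buf='ureddog' undo_depth=4 redo_depth=0
After op 9 (delete): buf='ureddo' undo_depth=5 redo_depth=0
After op 10 (type): buf='ureddoone' undo_depth=6 redo_depth=0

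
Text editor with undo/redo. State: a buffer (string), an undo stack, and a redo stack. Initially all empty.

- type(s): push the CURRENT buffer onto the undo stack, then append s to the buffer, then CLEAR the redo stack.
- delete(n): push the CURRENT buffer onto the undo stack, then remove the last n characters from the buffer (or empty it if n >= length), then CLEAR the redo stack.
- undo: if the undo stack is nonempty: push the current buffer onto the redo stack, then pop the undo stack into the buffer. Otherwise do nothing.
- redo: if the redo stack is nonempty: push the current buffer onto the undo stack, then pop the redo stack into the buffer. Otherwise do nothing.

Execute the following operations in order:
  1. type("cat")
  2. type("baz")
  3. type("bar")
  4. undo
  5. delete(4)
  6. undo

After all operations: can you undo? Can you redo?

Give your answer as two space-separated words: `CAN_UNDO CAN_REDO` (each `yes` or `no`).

After op 1 (type): buf='cat' undo_depth=1 redo_depth=0
After op 2 (type): buf='catbaz' undo_depth=2 redo_depth=0
After op 3 (type): buf='catbazbar' undo_depth=3 redo_depth=0
After op 4 (undo): buf='catbaz' undo_depth=2 redo_depth=1
After op 5 (delete): buf='ca' undo_depth=3 redo_depth=0
After op 6 (undo): buf='catbaz' undo_depth=2 redo_depth=1

Answer: yes yes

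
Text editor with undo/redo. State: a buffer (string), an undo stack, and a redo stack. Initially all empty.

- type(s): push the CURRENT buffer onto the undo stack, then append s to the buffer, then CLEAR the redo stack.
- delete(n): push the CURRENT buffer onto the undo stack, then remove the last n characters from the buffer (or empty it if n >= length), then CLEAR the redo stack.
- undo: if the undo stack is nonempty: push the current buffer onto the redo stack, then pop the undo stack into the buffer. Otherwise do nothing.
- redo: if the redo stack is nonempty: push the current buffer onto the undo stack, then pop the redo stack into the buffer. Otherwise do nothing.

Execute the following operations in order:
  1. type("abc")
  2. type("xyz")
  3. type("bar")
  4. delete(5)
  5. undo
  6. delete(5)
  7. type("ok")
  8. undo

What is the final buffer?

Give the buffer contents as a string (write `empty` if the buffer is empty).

After op 1 (type): buf='abc' undo_depth=1 redo_depth=0
After op 2 (type): buf='abcxyz' undo_depth=2 redo_depth=0
After op 3 (type): buf='abcxyzbar' undo_depth=3 redo_depth=0
After op 4 (delete): buf='abcx' undo_depth=4 redo_depth=0
After op 5 (undo): buf='abcxyzbar' undo_depth=3 redo_depth=1
After op 6 (delete): buf='abcx' undo_depth=4 redo_depth=0
After op 7 (type): buf='abcxok' undo_depth=5 redo_depth=0
After op 8 (undo): buf='abcx' undo_depth=4 redo_depth=1

Answer: abcx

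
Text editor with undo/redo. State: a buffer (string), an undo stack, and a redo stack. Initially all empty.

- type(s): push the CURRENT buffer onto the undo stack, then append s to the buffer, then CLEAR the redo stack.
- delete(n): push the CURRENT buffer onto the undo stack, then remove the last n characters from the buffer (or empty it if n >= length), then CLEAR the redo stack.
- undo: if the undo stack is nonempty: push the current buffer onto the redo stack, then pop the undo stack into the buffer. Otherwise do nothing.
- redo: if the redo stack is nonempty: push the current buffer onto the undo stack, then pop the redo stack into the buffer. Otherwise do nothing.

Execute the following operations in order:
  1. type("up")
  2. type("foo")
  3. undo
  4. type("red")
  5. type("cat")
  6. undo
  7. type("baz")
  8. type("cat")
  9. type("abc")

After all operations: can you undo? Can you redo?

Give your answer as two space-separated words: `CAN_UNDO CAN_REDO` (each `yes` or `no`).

After op 1 (type): buf='up' undo_depth=1 redo_depth=0
After op 2 (type): buf='upfoo' undo_depth=2 redo_depth=0
After op 3 (undo): buf='up' undo_depth=1 redo_depth=1
After op 4 (type): buf='upred' undo_depth=2 redo_depth=0
After op 5 (type): buf='upredcat' undo_depth=3 redo_depth=0
After op 6 (undo): buf='upred' undo_depth=2 redo_depth=1
After op 7 (type): buf='upredbaz' undo_depth=3 redo_depth=0
After op 8 (type): buf='upredbazcat' undo_depth=4 redo_depth=0
After op 9 (type): buf='upredbazcatabc' undo_depth=5 redo_depth=0

Answer: yes no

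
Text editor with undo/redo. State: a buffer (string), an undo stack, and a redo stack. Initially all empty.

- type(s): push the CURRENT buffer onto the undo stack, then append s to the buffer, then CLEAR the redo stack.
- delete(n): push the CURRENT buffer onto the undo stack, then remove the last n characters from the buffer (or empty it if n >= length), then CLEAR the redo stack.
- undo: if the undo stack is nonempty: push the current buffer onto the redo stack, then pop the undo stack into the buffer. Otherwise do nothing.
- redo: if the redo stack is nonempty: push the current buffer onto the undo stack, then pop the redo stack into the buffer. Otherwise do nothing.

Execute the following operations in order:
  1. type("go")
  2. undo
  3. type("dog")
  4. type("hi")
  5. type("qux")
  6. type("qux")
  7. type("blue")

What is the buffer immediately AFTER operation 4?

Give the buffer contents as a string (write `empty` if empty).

After op 1 (type): buf='go' undo_depth=1 redo_depth=0
After op 2 (undo): buf='(empty)' undo_depth=0 redo_depth=1
After op 3 (type): buf='dog' undo_depth=1 redo_depth=0
After op 4 (type): buf='doghi' undo_depth=2 redo_depth=0

Answer: doghi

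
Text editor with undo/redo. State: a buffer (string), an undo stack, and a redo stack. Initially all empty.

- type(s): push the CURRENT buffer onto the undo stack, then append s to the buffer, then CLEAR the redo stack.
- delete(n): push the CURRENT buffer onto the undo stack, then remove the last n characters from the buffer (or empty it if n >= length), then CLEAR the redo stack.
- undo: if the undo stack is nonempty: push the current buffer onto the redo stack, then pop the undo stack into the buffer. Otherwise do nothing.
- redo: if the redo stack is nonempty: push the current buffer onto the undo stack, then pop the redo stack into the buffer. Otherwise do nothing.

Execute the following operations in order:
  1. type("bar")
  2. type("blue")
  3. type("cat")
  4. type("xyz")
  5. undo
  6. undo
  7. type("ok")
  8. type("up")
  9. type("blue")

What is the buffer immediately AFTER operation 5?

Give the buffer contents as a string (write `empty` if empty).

Answer: barbluecat

Derivation:
After op 1 (type): buf='bar' undo_depth=1 redo_depth=0
After op 2 (type): buf='barblue' undo_depth=2 redo_depth=0
After op 3 (type): buf='barbluecat' undo_depth=3 redo_depth=0
After op 4 (type): buf='barbluecatxyz' undo_depth=4 redo_depth=0
After op 5 (undo): buf='barbluecat' undo_depth=3 redo_depth=1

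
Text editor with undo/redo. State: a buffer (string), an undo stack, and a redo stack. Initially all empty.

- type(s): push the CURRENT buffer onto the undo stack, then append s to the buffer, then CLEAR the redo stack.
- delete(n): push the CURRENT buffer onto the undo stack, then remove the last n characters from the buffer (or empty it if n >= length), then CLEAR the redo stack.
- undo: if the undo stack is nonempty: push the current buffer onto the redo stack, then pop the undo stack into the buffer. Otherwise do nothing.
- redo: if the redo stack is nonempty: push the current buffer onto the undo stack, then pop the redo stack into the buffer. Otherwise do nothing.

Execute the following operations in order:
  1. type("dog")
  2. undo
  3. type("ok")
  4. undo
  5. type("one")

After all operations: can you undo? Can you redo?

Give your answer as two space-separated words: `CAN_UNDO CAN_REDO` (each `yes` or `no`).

After op 1 (type): buf='dog' undo_depth=1 redo_depth=0
After op 2 (undo): buf='(empty)' undo_depth=0 redo_depth=1
After op 3 (type): buf='ok' undo_depth=1 redo_depth=0
After op 4 (undo): buf='(empty)' undo_depth=0 redo_depth=1
After op 5 (type): buf='one' undo_depth=1 redo_depth=0

Answer: yes no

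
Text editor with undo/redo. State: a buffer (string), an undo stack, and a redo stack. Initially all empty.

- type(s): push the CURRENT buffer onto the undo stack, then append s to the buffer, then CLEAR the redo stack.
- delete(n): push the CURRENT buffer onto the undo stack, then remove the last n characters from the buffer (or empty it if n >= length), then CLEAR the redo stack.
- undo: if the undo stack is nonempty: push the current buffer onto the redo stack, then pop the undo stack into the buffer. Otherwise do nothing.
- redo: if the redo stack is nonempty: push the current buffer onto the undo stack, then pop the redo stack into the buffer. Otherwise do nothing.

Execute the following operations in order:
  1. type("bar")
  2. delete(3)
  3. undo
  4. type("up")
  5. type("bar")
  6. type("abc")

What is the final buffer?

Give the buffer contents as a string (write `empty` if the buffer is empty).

Answer: barupbarabc

Derivation:
After op 1 (type): buf='bar' undo_depth=1 redo_depth=0
After op 2 (delete): buf='(empty)' undo_depth=2 redo_depth=0
After op 3 (undo): buf='bar' undo_depth=1 redo_depth=1
After op 4 (type): buf='barup' undo_depth=2 redo_depth=0
After op 5 (type): buf='barupbar' undo_depth=3 redo_depth=0
After op 6 (type): buf='barupbarabc' undo_depth=4 redo_depth=0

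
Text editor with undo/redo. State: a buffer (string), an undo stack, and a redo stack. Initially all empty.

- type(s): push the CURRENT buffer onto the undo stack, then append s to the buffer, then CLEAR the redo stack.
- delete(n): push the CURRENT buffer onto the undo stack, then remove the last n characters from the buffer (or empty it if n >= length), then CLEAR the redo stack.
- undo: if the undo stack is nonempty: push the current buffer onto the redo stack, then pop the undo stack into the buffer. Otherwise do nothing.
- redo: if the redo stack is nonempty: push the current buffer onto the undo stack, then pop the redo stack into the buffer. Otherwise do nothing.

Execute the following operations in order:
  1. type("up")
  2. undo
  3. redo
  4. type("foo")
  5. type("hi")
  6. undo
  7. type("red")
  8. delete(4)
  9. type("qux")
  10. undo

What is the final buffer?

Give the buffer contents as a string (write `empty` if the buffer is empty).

After op 1 (type): buf='up' undo_depth=1 redo_depth=0
After op 2 (undo): buf='(empty)' undo_depth=0 redo_depth=1
After op 3 (redo): buf='up' undo_depth=1 redo_depth=0
After op 4 (type): buf='upfoo' undo_depth=2 redo_depth=0
After op 5 (type): buf='upfoohi' undo_depth=3 redo_depth=0
After op 6 (undo): buf='upfoo' undo_depth=2 redo_depth=1
After op 7 (type): buf='upfoored' undo_depth=3 redo_depth=0
After op 8 (delete): buf='upfo' undo_depth=4 redo_depth=0
After op 9 (type): buf='upfoqux' undo_depth=5 redo_depth=0
After op 10 (undo): buf='upfo' undo_depth=4 redo_depth=1

Answer: upfo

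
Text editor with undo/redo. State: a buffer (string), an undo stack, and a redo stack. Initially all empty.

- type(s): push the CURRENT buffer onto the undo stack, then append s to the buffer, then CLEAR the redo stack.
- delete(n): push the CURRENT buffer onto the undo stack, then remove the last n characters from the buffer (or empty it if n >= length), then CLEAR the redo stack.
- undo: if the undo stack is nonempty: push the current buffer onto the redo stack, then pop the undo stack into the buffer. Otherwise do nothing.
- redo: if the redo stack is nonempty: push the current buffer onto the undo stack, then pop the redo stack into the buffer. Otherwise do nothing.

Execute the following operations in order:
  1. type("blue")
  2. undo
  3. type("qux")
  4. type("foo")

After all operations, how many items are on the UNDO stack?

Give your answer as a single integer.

After op 1 (type): buf='blue' undo_depth=1 redo_depth=0
After op 2 (undo): buf='(empty)' undo_depth=0 redo_depth=1
After op 3 (type): buf='qux' undo_depth=1 redo_depth=0
After op 4 (type): buf='quxfoo' undo_depth=2 redo_depth=0

Answer: 2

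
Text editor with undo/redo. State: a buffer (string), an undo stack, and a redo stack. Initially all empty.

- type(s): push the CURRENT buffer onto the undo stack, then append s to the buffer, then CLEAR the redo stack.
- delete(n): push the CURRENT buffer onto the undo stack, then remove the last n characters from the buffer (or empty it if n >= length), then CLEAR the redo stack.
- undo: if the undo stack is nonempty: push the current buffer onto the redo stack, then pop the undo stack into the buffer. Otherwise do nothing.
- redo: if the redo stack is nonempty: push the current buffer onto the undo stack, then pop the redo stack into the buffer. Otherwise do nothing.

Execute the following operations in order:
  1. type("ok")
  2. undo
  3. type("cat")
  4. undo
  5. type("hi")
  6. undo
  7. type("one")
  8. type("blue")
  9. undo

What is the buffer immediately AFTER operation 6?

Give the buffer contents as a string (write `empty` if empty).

After op 1 (type): buf='ok' undo_depth=1 redo_depth=0
After op 2 (undo): buf='(empty)' undo_depth=0 redo_depth=1
After op 3 (type): buf='cat' undo_depth=1 redo_depth=0
After op 4 (undo): buf='(empty)' undo_depth=0 redo_depth=1
After op 5 (type): buf='hi' undo_depth=1 redo_depth=0
After op 6 (undo): buf='(empty)' undo_depth=0 redo_depth=1

Answer: empty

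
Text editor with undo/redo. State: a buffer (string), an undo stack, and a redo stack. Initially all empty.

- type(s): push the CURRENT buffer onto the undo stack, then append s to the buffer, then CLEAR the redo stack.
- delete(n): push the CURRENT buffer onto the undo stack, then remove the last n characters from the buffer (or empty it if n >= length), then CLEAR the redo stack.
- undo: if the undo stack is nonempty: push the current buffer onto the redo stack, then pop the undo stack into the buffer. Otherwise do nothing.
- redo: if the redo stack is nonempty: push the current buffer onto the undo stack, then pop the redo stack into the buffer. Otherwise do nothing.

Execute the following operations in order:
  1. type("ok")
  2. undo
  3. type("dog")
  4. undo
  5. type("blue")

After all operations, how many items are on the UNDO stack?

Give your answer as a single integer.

Answer: 1

Derivation:
After op 1 (type): buf='ok' undo_depth=1 redo_depth=0
After op 2 (undo): buf='(empty)' undo_depth=0 redo_depth=1
After op 3 (type): buf='dog' undo_depth=1 redo_depth=0
After op 4 (undo): buf='(empty)' undo_depth=0 redo_depth=1
After op 5 (type): buf='blue' undo_depth=1 redo_depth=0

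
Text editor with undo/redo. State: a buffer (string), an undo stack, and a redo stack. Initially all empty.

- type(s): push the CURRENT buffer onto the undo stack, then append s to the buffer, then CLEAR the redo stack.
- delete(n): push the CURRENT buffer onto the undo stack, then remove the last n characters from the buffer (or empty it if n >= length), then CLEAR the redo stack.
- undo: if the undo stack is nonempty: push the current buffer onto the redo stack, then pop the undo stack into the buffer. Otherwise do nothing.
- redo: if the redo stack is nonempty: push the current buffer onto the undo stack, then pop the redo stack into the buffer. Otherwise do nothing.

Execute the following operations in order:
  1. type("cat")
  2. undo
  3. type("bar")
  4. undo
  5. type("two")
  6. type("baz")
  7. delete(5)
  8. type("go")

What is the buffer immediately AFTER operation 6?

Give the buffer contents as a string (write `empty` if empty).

Answer: twobaz

Derivation:
After op 1 (type): buf='cat' undo_depth=1 redo_depth=0
After op 2 (undo): buf='(empty)' undo_depth=0 redo_depth=1
After op 3 (type): buf='bar' undo_depth=1 redo_depth=0
After op 4 (undo): buf='(empty)' undo_depth=0 redo_depth=1
After op 5 (type): buf='two' undo_depth=1 redo_depth=0
After op 6 (type): buf='twobaz' undo_depth=2 redo_depth=0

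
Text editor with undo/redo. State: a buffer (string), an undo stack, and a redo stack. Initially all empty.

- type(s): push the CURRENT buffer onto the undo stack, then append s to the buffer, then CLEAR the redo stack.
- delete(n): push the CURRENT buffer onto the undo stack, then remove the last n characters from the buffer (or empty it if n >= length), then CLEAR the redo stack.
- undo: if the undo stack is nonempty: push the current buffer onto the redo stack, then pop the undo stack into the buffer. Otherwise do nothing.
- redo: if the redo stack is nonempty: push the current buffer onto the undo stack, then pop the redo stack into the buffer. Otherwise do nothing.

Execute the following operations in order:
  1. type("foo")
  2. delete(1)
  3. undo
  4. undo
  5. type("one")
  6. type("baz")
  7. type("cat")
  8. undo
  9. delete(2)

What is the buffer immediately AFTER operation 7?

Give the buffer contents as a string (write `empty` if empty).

Answer: onebazcat

Derivation:
After op 1 (type): buf='foo' undo_depth=1 redo_depth=0
After op 2 (delete): buf='fo' undo_depth=2 redo_depth=0
After op 3 (undo): buf='foo' undo_depth=1 redo_depth=1
After op 4 (undo): buf='(empty)' undo_depth=0 redo_depth=2
After op 5 (type): buf='one' undo_depth=1 redo_depth=0
After op 6 (type): buf='onebaz' undo_depth=2 redo_depth=0
After op 7 (type): buf='onebazcat' undo_depth=3 redo_depth=0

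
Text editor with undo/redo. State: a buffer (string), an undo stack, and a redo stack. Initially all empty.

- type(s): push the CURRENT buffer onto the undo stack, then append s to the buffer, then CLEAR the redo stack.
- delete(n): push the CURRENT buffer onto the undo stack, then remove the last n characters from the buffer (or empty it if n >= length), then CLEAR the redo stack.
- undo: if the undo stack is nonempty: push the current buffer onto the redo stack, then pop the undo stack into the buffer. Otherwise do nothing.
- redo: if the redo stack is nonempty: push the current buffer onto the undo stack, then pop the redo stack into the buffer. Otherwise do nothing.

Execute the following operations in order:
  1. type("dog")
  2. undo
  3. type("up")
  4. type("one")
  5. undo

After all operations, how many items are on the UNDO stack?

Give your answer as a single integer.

After op 1 (type): buf='dog' undo_depth=1 redo_depth=0
After op 2 (undo): buf='(empty)' undo_depth=0 redo_depth=1
After op 3 (type): buf='up' undo_depth=1 redo_depth=0
After op 4 (type): buf='upone' undo_depth=2 redo_depth=0
After op 5 (undo): buf='up' undo_depth=1 redo_depth=1

Answer: 1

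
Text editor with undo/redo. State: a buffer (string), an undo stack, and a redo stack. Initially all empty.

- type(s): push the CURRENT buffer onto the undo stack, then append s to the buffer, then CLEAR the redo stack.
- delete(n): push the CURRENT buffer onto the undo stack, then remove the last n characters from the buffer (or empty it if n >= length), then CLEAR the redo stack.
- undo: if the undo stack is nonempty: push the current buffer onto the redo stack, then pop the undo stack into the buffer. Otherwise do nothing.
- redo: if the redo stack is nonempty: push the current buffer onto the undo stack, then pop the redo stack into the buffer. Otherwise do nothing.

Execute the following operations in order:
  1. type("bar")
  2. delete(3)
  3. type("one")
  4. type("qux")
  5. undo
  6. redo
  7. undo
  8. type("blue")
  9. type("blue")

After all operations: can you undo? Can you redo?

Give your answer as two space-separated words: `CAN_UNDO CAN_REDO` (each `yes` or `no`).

Answer: yes no

Derivation:
After op 1 (type): buf='bar' undo_depth=1 redo_depth=0
After op 2 (delete): buf='(empty)' undo_depth=2 redo_depth=0
After op 3 (type): buf='one' undo_depth=3 redo_depth=0
After op 4 (type): buf='onequx' undo_depth=4 redo_depth=0
After op 5 (undo): buf='one' undo_depth=3 redo_depth=1
After op 6 (redo): buf='onequx' undo_depth=4 redo_depth=0
After op 7 (undo): buf='one' undo_depth=3 redo_depth=1
After op 8 (type): buf='oneblue' undo_depth=4 redo_depth=0
After op 9 (type): buf='oneblueblue' undo_depth=5 redo_depth=0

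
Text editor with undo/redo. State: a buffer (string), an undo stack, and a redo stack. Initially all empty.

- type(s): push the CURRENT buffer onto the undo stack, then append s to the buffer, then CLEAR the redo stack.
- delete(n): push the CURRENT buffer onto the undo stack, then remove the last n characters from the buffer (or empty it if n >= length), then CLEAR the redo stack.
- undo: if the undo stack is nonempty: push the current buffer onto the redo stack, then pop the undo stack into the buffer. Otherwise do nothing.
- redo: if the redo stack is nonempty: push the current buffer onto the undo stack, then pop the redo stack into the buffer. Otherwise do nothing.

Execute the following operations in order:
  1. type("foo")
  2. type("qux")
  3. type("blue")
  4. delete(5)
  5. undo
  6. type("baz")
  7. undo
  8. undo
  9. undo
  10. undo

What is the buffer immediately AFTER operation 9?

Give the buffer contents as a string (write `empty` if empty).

After op 1 (type): buf='foo' undo_depth=1 redo_depth=0
After op 2 (type): buf='fooqux' undo_depth=2 redo_depth=0
After op 3 (type): buf='fooquxblue' undo_depth=3 redo_depth=0
After op 4 (delete): buf='fooqu' undo_depth=4 redo_depth=0
After op 5 (undo): buf='fooquxblue' undo_depth=3 redo_depth=1
After op 6 (type): buf='fooquxbluebaz' undo_depth=4 redo_depth=0
After op 7 (undo): buf='fooquxblue' undo_depth=3 redo_depth=1
After op 8 (undo): buf='fooqux' undo_depth=2 redo_depth=2
After op 9 (undo): buf='foo' undo_depth=1 redo_depth=3

Answer: foo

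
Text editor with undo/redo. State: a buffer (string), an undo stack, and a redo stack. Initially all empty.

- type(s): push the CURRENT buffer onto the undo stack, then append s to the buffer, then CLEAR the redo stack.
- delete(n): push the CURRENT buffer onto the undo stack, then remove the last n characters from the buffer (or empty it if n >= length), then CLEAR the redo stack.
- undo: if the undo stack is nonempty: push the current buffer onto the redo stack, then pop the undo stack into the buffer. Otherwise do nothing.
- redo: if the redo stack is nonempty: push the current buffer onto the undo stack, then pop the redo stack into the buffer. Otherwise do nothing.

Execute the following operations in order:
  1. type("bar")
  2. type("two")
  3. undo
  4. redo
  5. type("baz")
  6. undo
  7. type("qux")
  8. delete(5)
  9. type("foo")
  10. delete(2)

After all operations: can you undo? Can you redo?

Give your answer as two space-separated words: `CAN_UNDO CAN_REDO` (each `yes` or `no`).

Answer: yes no

Derivation:
After op 1 (type): buf='bar' undo_depth=1 redo_depth=0
After op 2 (type): buf='bartwo' undo_depth=2 redo_depth=0
After op 3 (undo): buf='bar' undo_depth=1 redo_depth=1
After op 4 (redo): buf='bartwo' undo_depth=2 redo_depth=0
After op 5 (type): buf='bartwobaz' undo_depth=3 redo_depth=0
After op 6 (undo): buf='bartwo' undo_depth=2 redo_depth=1
After op 7 (type): buf='bartwoqux' undo_depth=3 redo_depth=0
After op 8 (delete): buf='bart' undo_depth=4 redo_depth=0
After op 9 (type): buf='bartfoo' undo_depth=5 redo_depth=0
After op 10 (delete): buf='bartf' undo_depth=6 redo_depth=0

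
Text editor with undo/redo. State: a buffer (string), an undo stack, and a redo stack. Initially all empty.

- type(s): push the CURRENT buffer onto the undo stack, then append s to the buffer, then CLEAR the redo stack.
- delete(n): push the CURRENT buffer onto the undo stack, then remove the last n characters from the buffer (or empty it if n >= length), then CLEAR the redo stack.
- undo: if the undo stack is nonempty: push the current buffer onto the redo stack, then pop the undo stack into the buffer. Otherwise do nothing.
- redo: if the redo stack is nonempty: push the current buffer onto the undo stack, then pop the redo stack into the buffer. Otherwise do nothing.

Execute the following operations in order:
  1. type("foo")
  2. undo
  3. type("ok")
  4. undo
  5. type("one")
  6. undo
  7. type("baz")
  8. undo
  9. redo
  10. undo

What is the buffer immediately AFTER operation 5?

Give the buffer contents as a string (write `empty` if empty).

Answer: one

Derivation:
After op 1 (type): buf='foo' undo_depth=1 redo_depth=0
After op 2 (undo): buf='(empty)' undo_depth=0 redo_depth=1
After op 3 (type): buf='ok' undo_depth=1 redo_depth=0
After op 4 (undo): buf='(empty)' undo_depth=0 redo_depth=1
After op 5 (type): buf='one' undo_depth=1 redo_depth=0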